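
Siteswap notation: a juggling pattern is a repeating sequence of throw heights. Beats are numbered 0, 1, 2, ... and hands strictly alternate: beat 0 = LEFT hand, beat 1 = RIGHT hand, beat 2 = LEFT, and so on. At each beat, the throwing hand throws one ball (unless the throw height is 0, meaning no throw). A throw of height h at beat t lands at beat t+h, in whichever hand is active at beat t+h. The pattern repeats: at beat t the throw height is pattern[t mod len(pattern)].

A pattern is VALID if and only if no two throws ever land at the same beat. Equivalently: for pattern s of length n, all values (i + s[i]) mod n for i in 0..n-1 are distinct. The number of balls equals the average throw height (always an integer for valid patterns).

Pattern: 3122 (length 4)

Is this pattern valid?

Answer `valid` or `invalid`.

Answer: valid

Derivation:
i=0: (i + s[i]) mod n = (0 + 3) mod 4 = 3
i=1: (i + s[i]) mod n = (1 + 1) mod 4 = 2
i=2: (i + s[i]) mod n = (2 + 2) mod 4 = 0
i=3: (i + s[i]) mod n = (3 + 2) mod 4 = 1
Residues: [3, 2, 0, 1], distinct: True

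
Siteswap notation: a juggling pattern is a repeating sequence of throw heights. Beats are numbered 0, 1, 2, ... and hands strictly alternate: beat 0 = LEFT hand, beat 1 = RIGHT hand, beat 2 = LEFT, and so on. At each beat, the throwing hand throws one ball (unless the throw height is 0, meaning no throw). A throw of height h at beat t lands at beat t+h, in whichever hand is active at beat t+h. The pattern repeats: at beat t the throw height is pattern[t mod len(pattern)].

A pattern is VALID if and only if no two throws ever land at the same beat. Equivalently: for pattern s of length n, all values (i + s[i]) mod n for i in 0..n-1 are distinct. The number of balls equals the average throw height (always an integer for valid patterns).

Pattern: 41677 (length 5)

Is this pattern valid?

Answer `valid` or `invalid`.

i=0: (i + s[i]) mod n = (0 + 4) mod 5 = 4
i=1: (i + s[i]) mod n = (1 + 1) mod 5 = 2
i=2: (i + s[i]) mod n = (2 + 6) mod 5 = 3
i=3: (i + s[i]) mod n = (3 + 7) mod 5 = 0
i=4: (i + s[i]) mod n = (4 + 7) mod 5 = 1
Residues: [4, 2, 3, 0, 1], distinct: True

Answer: valid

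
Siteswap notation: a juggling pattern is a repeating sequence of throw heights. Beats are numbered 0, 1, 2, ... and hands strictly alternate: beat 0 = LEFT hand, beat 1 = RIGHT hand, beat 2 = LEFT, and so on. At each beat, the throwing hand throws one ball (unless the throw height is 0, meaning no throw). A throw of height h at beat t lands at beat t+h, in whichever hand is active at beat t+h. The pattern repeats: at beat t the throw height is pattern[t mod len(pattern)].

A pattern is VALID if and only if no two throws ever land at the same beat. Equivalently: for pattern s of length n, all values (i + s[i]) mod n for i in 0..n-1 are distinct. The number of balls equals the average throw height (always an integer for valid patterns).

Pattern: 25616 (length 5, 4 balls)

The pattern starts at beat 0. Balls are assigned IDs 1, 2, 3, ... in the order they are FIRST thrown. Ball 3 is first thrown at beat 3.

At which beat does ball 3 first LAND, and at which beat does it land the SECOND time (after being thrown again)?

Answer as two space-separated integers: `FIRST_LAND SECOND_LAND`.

Beat 0 (L): throw ball1 h=2 -> lands@2:L; in-air after throw: [b1@2:L]
Beat 1 (R): throw ball2 h=5 -> lands@6:L; in-air after throw: [b1@2:L b2@6:L]
Beat 2 (L): throw ball1 h=6 -> lands@8:L; in-air after throw: [b2@6:L b1@8:L]
Beat 3 (R): throw ball3 h=1 -> lands@4:L; in-air after throw: [b3@4:L b2@6:L b1@8:L]
Beat 4 (L): throw ball3 h=6 -> lands@10:L; in-air after throw: [b2@6:L b1@8:L b3@10:L]
Beat 5 (R): throw ball4 h=2 -> lands@7:R; in-air after throw: [b2@6:L b4@7:R b1@8:L b3@10:L]
Beat 6 (L): throw ball2 h=5 -> lands@11:R; in-air after throw: [b4@7:R b1@8:L b3@10:L b2@11:R]
Beat 7 (R): throw ball4 h=6 -> lands@13:R; in-air after throw: [b1@8:L b3@10:L b2@11:R b4@13:R]
Beat 8 (L): throw ball1 h=1 -> lands@9:R; in-air after throw: [b1@9:R b3@10:L b2@11:R b4@13:R]
Beat 9 (R): throw ball1 h=6 -> lands@15:R; in-air after throw: [b3@10:L b2@11:R b4@13:R b1@15:R]
Beat 10 (L): throw ball3 h=2 -> lands@12:L; in-air after throw: [b2@11:R b3@12:L b4@13:R b1@15:R]
Ball 3: thrown@3 h=1 -> first land @4; rethrown@4 h=6 -> second land @10

Answer: 4 10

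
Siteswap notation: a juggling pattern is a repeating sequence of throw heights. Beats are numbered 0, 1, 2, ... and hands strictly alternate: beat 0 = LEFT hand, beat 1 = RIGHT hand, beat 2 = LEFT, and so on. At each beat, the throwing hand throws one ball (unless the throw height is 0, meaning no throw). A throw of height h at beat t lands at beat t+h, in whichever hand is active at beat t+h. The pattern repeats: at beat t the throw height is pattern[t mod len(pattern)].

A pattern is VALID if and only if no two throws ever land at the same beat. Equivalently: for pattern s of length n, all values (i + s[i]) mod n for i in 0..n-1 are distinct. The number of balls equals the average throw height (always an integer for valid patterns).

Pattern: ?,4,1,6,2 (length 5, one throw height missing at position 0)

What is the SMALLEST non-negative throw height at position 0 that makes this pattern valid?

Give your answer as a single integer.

i=0: s[i]=? (unknown)
i=1: (1 + 4) mod 5 = 0
i=2: (2 + 1) mod 5 = 3
i=3: (3 + 6) mod 5 = 4
i=4: (4 + 2) mod 5 = 1
Known residues: [0, 1, 3, 4]; need a permutation of 0..4, so missing residue r = 2
Need (0 + s) mod 5 = 2; smallest s = (2 - 0) mod 5 = 2

Answer: 2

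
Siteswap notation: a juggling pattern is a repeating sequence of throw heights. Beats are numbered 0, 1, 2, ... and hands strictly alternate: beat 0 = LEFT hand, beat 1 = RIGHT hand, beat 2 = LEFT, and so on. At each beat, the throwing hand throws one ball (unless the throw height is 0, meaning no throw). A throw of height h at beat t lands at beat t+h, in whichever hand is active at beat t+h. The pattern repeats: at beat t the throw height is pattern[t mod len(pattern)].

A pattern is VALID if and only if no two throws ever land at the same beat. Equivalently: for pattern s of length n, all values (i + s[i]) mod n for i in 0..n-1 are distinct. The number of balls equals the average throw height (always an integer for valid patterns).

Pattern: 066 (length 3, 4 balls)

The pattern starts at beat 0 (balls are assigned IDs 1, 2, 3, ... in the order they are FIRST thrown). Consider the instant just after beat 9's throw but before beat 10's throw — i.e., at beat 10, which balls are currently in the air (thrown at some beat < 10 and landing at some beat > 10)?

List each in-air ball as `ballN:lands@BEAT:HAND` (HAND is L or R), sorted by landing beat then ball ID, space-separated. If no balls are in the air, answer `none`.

Answer: ball4:lands@11:R ball1:lands@13:R ball2:lands@14:L

Derivation:
Beat 1 (R): throw ball1 h=6 -> lands@7:R; in-air after throw: [b1@7:R]
Beat 2 (L): throw ball2 h=6 -> lands@8:L; in-air after throw: [b1@7:R b2@8:L]
Beat 4 (L): throw ball3 h=6 -> lands@10:L; in-air after throw: [b1@7:R b2@8:L b3@10:L]
Beat 5 (R): throw ball4 h=6 -> lands@11:R; in-air after throw: [b1@7:R b2@8:L b3@10:L b4@11:R]
Beat 7 (R): throw ball1 h=6 -> lands@13:R; in-air after throw: [b2@8:L b3@10:L b4@11:R b1@13:R]
Beat 8 (L): throw ball2 h=6 -> lands@14:L; in-air after throw: [b3@10:L b4@11:R b1@13:R b2@14:L]
Beat 10 (L): throw ball3 h=6 -> lands@16:L; in-air after throw: [b4@11:R b1@13:R b2@14:L b3@16:L]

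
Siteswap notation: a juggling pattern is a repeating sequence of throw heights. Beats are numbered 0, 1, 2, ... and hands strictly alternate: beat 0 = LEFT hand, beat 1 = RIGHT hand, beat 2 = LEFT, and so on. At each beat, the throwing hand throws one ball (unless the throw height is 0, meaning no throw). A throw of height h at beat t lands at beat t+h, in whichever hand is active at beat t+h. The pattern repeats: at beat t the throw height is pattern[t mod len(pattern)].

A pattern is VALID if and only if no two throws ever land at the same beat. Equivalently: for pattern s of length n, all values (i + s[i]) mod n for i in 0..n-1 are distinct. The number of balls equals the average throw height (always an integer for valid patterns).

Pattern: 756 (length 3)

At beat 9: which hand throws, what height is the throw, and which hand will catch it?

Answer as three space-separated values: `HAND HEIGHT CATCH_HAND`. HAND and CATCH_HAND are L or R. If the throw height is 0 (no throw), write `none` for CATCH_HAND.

Beat 9: 9 mod 2 = 1, so hand = R
Throw height = pattern[9 mod 3] = pattern[0] = 7
Lands at beat 9+7=16, 16 mod 2 = 0, so catch hand = L

Answer: R 7 L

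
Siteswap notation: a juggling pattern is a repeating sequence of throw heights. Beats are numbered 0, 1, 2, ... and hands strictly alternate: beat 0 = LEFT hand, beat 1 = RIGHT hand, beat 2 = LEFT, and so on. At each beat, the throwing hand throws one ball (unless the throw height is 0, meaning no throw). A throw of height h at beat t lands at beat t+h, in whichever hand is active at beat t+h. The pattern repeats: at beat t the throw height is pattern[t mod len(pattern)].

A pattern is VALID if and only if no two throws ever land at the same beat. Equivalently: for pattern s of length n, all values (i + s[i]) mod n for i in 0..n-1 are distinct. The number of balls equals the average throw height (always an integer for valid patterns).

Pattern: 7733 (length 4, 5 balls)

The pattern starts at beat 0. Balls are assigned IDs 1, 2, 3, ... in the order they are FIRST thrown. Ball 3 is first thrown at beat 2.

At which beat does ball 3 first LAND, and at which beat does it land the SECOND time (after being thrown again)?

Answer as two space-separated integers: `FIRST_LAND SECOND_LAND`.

Answer: 5 12

Derivation:
Beat 0 (L): throw ball1 h=7 -> lands@7:R; in-air after throw: [b1@7:R]
Beat 1 (R): throw ball2 h=7 -> lands@8:L; in-air after throw: [b1@7:R b2@8:L]
Beat 2 (L): throw ball3 h=3 -> lands@5:R; in-air after throw: [b3@5:R b1@7:R b2@8:L]
Beat 3 (R): throw ball4 h=3 -> lands@6:L; in-air after throw: [b3@5:R b4@6:L b1@7:R b2@8:L]
Beat 4 (L): throw ball5 h=7 -> lands@11:R; in-air after throw: [b3@5:R b4@6:L b1@7:R b2@8:L b5@11:R]
Beat 5 (R): throw ball3 h=7 -> lands@12:L; in-air after throw: [b4@6:L b1@7:R b2@8:L b5@11:R b3@12:L]
Beat 6 (L): throw ball4 h=3 -> lands@9:R; in-air after throw: [b1@7:R b2@8:L b4@9:R b5@11:R b3@12:L]
Beat 7 (R): throw ball1 h=3 -> lands@10:L; in-air after throw: [b2@8:L b4@9:R b1@10:L b5@11:R b3@12:L]
Beat 8 (L): throw ball2 h=7 -> lands@15:R; in-air after throw: [b4@9:R b1@10:L b5@11:R b3@12:L b2@15:R]
Beat 9 (R): throw ball4 h=7 -> lands@16:L; in-air after throw: [b1@10:L b5@11:R b3@12:L b2@15:R b4@16:L]
Beat 10 (L): throw ball1 h=3 -> lands@13:R; in-air after throw: [b5@11:R b3@12:L b1@13:R b2@15:R b4@16:L]
Beat 11 (R): throw ball5 h=3 -> lands@14:L; in-air after throw: [b3@12:L b1@13:R b5@14:L b2@15:R b4@16:L]
Beat 12 (L): throw ball3 h=7 -> lands@19:R; in-air after throw: [b1@13:R b5@14:L b2@15:R b4@16:L b3@19:R]
Ball 3: thrown@2 h=3 -> first land @5; rethrown@5 h=7 -> second land @12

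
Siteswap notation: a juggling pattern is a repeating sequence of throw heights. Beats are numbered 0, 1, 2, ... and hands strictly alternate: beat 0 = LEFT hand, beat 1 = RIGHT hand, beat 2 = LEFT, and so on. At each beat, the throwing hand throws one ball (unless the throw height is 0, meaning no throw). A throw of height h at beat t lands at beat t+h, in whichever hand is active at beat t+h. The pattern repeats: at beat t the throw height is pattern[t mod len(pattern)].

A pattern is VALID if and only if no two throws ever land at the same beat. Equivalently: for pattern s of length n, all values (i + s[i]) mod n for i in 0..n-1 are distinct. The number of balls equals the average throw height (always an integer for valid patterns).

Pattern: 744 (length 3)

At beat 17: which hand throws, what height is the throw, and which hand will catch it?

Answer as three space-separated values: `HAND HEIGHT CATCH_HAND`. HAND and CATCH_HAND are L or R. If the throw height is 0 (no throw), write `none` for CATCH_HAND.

Answer: R 4 R

Derivation:
Beat 17: 17 mod 2 = 1, so hand = R
Throw height = pattern[17 mod 3] = pattern[2] = 4
Lands at beat 17+4=21, 21 mod 2 = 1, so catch hand = R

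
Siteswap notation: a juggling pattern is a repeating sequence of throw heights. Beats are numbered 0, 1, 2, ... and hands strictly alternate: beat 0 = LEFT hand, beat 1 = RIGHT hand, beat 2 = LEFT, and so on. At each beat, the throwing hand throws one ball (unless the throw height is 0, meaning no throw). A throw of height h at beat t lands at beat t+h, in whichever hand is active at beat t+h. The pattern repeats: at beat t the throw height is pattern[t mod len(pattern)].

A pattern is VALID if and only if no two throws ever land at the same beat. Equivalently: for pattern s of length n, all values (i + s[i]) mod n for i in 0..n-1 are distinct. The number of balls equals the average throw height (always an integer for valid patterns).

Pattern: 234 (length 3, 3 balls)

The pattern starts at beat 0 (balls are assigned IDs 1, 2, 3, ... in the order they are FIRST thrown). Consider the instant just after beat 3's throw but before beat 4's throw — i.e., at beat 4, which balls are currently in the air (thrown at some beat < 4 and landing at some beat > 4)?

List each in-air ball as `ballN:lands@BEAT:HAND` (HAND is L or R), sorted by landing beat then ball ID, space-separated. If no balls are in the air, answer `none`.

Answer: ball3:lands@5:R ball1:lands@6:L

Derivation:
Beat 0 (L): throw ball1 h=2 -> lands@2:L; in-air after throw: [b1@2:L]
Beat 1 (R): throw ball2 h=3 -> lands@4:L; in-air after throw: [b1@2:L b2@4:L]
Beat 2 (L): throw ball1 h=4 -> lands@6:L; in-air after throw: [b2@4:L b1@6:L]
Beat 3 (R): throw ball3 h=2 -> lands@5:R; in-air after throw: [b2@4:L b3@5:R b1@6:L]
Beat 4 (L): throw ball2 h=3 -> lands@7:R; in-air after throw: [b3@5:R b1@6:L b2@7:R]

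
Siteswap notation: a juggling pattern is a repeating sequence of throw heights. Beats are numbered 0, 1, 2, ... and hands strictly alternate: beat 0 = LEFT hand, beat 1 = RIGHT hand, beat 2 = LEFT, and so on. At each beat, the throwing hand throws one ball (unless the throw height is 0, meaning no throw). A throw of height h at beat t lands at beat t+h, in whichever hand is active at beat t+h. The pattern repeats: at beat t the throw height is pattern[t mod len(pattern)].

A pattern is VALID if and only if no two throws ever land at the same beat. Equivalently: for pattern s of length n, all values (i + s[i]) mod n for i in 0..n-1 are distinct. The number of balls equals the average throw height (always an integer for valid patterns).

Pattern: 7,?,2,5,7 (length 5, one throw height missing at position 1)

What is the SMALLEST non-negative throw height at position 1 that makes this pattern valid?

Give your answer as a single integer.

Answer: 4

Derivation:
i=0: (0 + 7) mod 5 = 2
i=1: s[i]=? (unknown)
i=2: (2 + 2) mod 5 = 4
i=3: (3 + 5) mod 5 = 3
i=4: (4 + 7) mod 5 = 1
Known residues: [1, 2, 3, 4]; need a permutation of 0..4, so missing residue r = 0
Need (1 + s) mod 5 = 0; smallest s = (0 - 1) mod 5 = 4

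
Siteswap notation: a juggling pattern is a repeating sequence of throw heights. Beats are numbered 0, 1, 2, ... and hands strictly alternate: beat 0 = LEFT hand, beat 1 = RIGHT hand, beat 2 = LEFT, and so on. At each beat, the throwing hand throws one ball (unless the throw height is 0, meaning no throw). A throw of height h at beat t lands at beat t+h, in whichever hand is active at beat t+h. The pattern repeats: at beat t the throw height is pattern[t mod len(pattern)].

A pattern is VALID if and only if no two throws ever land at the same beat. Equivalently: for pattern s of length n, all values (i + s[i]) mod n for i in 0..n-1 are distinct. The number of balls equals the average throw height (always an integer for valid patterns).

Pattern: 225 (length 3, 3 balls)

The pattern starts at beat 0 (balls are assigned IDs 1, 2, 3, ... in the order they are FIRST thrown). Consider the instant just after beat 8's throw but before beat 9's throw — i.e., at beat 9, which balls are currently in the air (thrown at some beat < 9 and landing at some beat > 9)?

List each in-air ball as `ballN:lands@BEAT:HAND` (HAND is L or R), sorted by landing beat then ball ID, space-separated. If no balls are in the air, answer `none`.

Beat 0 (L): throw ball1 h=2 -> lands@2:L; in-air after throw: [b1@2:L]
Beat 1 (R): throw ball2 h=2 -> lands@3:R; in-air after throw: [b1@2:L b2@3:R]
Beat 2 (L): throw ball1 h=5 -> lands@7:R; in-air after throw: [b2@3:R b1@7:R]
Beat 3 (R): throw ball2 h=2 -> lands@5:R; in-air after throw: [b2@5:R b1@7:R]
Beat 4 (L): throw ball3 h=2 -> lands@6:L; in-air after throw: [b2@5:R b3@6:L b1@7:R]
Beat 5 (R): throw ball2 h=5 -> lands@10:L; in-air after throw: [b3@6:L b1@7:R b2@10:L]
Beat 6 (L): throw ball3 h=2 -> lands@8:L; in-air after throw: [b1@7:R b3@8:L b2@10:L]
Beat 7 (R): throw ball1 h=2 -> lands@9:R; in-air after throw: [b3@8:L b1@9:R b2@10:L]
Beat 8 (L): throw ball3 h=5 -> lands@13:R; in-air after throw: [b1@9:R b2@10:L b3@13:R]
Beat 9 (R): throw ball1 h=2 -> lands@11:R; in-air after throw: [b2@10:L b1@11:R b3@13:R]

Answer: ball2:lands@10:L ball3:lands@13:R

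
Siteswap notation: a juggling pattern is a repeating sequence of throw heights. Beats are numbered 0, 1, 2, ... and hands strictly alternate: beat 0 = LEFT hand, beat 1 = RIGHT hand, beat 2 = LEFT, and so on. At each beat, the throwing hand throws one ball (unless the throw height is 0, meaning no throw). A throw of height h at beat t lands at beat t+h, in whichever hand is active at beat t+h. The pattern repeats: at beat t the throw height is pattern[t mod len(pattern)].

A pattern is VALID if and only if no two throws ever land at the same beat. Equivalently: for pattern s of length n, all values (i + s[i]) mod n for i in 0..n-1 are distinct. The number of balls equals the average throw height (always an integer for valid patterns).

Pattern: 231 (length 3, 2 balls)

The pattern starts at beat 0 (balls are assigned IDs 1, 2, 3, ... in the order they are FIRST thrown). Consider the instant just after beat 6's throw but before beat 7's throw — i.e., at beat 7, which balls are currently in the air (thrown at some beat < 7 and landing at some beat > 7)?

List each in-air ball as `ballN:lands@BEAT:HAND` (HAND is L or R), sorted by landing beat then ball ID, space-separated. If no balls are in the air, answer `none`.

Beat 0 (L): throw ball1 h=2 -> lands@2:L; in-air after throw: [b1@2:L]
Beat 1 (R): throw ball2 h=3 -> lands@4:L; in-air after throw: [b1@2:L b2@4:L]
Beat 2 (L): throw ball1 h=1 -> lands@3:R; in-air after throw: [b1@3:R b2@4:L]
Beat 3 (R): throw ball1 h=2 -> lands@5:R; in-air after throw: [b2@4:L b1@5:R]
Beat 4 (L): throw ball2 h=3 -> lands@7:R; in-air after throw: [b1@5:R b2@7:R]
Beat 5 (R): throw ball1 h=1 -> lands@6:L; in-air after throw: [b1@6:L b2@7:R]
Beat 6 (L): throw ball1 h=2 -> lands@8:L; in-air after throw: [b2@7:R b1@8:L]
Beat 7 (R): throw ball2 h=3 -> lands@10:L; in-air after throw: [b1@8:L b2@10:L]

Answer: ball1:lands@8:L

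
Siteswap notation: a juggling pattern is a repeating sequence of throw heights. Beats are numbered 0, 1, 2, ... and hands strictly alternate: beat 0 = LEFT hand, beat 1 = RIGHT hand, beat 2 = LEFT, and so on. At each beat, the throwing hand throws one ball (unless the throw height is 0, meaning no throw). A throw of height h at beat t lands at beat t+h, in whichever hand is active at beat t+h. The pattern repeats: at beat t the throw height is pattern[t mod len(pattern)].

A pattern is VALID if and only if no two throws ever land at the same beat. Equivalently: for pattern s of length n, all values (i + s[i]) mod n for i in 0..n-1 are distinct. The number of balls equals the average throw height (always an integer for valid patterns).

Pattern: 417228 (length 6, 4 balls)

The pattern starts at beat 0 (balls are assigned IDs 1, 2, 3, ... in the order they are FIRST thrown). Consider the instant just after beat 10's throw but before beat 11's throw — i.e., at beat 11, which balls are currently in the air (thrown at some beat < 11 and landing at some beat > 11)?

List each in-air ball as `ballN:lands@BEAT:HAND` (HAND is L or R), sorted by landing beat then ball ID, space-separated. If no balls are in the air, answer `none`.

Answer: ball1:lands@12:L ball3:lands@13:R ball4:lands@15:R

Derivation:
Beat 0 (L): throw ball1 h=4 -> lands@4:L; in-air after throw: [b1@4:L]
Beat 1 (R): throw ball2 h=1 -> lands@2:L; in-air after throw: [b2@2:L b1@4:L]
Beat 2 (L): throw ball2 h=7 -> lands@9:R; in-air after throw: [b1@4:L b2@9:R]
Beat 3 (R): throw ball3 h=2 -> lands@5:R; in-air after throw: [b1@4:L b3@5:R b2@9:R]
Beat 4 (L): throw ball1 h=2 -> lands@6:L; in-air after throw: [b3@5:R b1@6:L b2@9:R]
Beat 5 (R): throw ball3 h=8 -> lands@13:R; in-air after throw: [b1@6:L b2@9:R b3@13:R]
Beat 6 (L): throw ball1 h=4 -> lands@10:L; in-air after throw: [b2@9:R b1@10:L b3@13:R]
Beat 7 (R): throw ball4 h=1 -> lands@8:L; in-air after throw: [b4@8:L b2@9:R b1@10:L b3@13:R]
Beat 8 (L): throw ball4 h=7 -> lands@15:R; in-air after throw: [b2@9:R b1@10:L b3@13:R b4@15:R]
Beat 9 (R): throw ball2 h=2 -> lands@11:R; in-air after throw: [b1@10:L b2@11:R b3@13:R b4@15:R]
Beat 10 (L): throw ball1 h=2 -> lands@12:L; in-air after throw: [b2@11:R b1@12:L b3@13:R b4@15:R]
Beat 11 (R): throw ball2 h=8 -> lands@19:R; in-air after throw: [b1@12:L b3@13:R b4@15:R b2@19:R]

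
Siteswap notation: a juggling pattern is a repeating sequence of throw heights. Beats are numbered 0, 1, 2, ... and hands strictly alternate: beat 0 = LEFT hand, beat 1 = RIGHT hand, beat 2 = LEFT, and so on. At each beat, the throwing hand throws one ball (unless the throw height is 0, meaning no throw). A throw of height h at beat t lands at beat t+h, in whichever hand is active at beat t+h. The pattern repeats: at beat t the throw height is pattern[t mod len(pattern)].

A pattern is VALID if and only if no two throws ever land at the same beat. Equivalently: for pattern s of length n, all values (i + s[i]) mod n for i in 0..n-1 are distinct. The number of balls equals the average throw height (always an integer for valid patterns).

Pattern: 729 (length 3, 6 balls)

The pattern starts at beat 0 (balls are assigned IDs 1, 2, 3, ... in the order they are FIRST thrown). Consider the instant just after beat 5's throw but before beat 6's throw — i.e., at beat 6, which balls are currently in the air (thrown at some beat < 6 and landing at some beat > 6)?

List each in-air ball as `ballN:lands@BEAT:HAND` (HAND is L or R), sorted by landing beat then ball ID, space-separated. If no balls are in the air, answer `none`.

Beat 0 (L): throw ball1 h=7 -> lands@7:R; in-air after throw: [b1@7:R]
Beat 1 (R): throw ball2 h=2 -> lands@3:R; in-air after throw: [b2@3:R b1@7:R]
Beat 2 (L): throw ball3 h=9 -> lands@11:R; in-air after throw: [b2@3:R b1@7:R b3@11:R]
Beat 3 (R): throw ball2 h=7 -> lands@10:L; in-air after throw: [b1@7:R b2@10:L b3@11:R]
Beat 4 (L): throw ball4 h=2 -> lands@6:L; in-air after throw: [b4@6:L b1@7:R b2@10:L b3@11:R]
Beat 5 (R): throw ball5 h=9 -> lands@14:L; in-air after throw: [b4@6:L b1@7:R b2@10:L b3@11:R b5@14:L]
Beat 6 (L): throw ball4 h=7 -> lands@13:R; in-air after throw: [b1@7:R b2@10:L b3@11:R b4@13:R b5@14:L]

Answer: ball1:lands@7:R ball2:lands@10:L ball3:lands@11:R ball5:lands@14:L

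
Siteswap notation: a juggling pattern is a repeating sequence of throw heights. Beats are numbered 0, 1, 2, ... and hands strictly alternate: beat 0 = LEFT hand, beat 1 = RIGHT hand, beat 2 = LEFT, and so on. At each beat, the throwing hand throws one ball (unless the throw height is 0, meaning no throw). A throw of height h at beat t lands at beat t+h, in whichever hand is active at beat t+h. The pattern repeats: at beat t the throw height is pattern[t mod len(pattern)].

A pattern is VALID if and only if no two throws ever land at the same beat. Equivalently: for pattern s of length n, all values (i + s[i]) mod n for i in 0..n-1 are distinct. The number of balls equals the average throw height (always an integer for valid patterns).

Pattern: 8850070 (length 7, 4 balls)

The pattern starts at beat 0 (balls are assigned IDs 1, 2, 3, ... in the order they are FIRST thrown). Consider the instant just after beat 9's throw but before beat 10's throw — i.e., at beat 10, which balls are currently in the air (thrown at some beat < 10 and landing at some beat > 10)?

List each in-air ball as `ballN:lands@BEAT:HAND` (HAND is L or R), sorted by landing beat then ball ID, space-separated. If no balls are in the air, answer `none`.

Answer: ball4:lands@12:L ball2:lands@14:L ball3:lands@15:R ball1:lands@16:L

Derivation:
Beat 0 (L): throw ball1 h=8 -> lands@8:L; in-air after throw: [b1@8:L]
Beat 1 (R): throw ball2 h=8 -> lands@9:R; in-air after throw: [b1@8:L b2@9:R]
Beat 2 (L): throw ball3 h=5 -> lands@7:R; in-air after throw: [b3@7:R b1@8:L b2@9:R]
Beat 5 (R): throw ball4 h=7 -> lands@12:L; in-air after throw: [b3@7:R b1@8:L b2@9:R b4@12:L]
Beat 7 (R): throw ball3 h=8 -> lands@15:R; in-air after throw: [b1@8:L b2@9:R b4@12:L b3@15:R]
Beat 8 (L): throw ball1 h=8 -> lands@16:L; in-air after throw: [b2@9:R b4@12:L b3@15:R b1@16:L]
Beat 9 (R): throw ball2 h=5 -> lands@14:L; in-air after throw: [b4@12:L b2@14:L b3@15:R b1@16:L]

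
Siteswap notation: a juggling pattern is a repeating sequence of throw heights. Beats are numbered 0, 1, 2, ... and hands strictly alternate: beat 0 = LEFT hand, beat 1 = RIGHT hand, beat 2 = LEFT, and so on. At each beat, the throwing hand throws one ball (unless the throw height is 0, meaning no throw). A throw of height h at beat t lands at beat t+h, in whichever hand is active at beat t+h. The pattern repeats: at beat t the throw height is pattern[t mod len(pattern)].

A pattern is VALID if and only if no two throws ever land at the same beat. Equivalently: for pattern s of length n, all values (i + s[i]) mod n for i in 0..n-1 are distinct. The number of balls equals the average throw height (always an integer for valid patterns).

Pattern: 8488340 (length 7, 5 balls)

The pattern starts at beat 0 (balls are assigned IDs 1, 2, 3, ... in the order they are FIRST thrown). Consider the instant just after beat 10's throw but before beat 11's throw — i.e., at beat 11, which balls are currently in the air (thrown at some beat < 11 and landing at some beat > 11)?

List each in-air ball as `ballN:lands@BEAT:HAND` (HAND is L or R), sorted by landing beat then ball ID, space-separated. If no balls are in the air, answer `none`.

Beat 0 (L): throw ball1 h=8 -> lands@8:L; in-air after throw: [b1@8:L]
Beat 1 (R): throw ball2 h=4 -> lands@5:R; in-air after throw: [b2@5:R b1@8:L]
Beat 2 (L): throw ball3 h=8 -> lands@10:L; in-air after throw: [b2@5:R b1@8:L b3@10:L]
Beat 3 (R): throw ball4 h=8 -> lands@11:R; in-air after throw: [b2@5:R b1@8:L b3@10:L b4@11:R]
Beat 4 (L): throw ball5 h=3 -> lands@7:R; in-air after throw: [b2@5:R b5@7:R b1@8:L b3@10:L b4@11:R]
Beat 5 (R): throw ball2 h=4 -> lands@9:R; in-air after throw: [b5@7:R b1@8:L b2@9:R b3@10:L b4@11:R]
Beat 7 (R): throw ball5 h=8 -> lands@15:R; in-air after throw: [b1@8:L b2@9:R b3@10:L b4@11:R b5@15:R]
Beat 8 (L): throw ball1 h=4 -> lands@12:L; in-air after throw: [b2@9:R b3@10:L b4@11:R b1@12:L b5@15:R]
Beat 9 (R): throw ball2 h=8 -> lands@17:R; in-air after throw: [b3@10:L b4@11:R b1@12:L b5@15:R b2@17:R]
Beat 10 (L): throw ball3 h=8 -> lands@18:L; in-air after throw: [b4@11:R b1@12:L b5@15:R b2@17:R b3@18:L]
Beat 11 (R): throw ball4 h=3 -> lands@14:L; in-air after throw: [b1@12:L b4@14:L b5@15:R b2@17:R b3@18:L]

Answer: ball1:lands@12:L ball5:lands@15:R ball2:lands@17:R ball3:lands@18:L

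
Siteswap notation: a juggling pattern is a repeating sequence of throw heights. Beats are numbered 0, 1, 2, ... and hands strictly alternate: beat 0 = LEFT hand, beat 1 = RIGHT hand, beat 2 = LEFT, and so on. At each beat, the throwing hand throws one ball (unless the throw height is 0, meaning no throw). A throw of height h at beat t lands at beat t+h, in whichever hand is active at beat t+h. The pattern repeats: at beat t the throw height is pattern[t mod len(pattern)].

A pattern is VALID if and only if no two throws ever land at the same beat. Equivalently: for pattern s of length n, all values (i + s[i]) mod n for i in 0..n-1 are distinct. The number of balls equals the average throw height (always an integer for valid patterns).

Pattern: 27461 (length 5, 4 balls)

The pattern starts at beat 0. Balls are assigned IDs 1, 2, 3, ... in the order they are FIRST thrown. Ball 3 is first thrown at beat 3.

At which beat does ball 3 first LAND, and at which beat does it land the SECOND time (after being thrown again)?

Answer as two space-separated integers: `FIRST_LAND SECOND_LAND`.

Answer: 9 10

Derivation:
Beat 0 (L): throw ball1 h=2 -> lands@2:L; in-air after throw: [b1@2:L]
Beat 1 (R): throw ball2 h=7 -> lands@8:L; in-air after throw: [b1@2:L b2@8:L]
Beat 2 (L): throw ball1 h=4 -> lands@6:L; in-air after throw: [b1@6:L b2@8:L]
Beat 3 (R): throw ball3 h=6 -> lands@9:R; in-air after throw: [b1@6:L b2@8:L b3@9:R]
Beat 4 (L): throw ball4 h=1 -> lands@5:R; in-air after throw: [b4@5:R b1@6:L b2@8:L b3@9:R]
Beat 5 (R): throw ball4 h=2 -> lands@7:R; in-air after throw: [b1@6:L b4@7:R b2@8:L b3@9:R]
Beat 6 (L): throw ball1 h=7 -> lands@13:R; in-air after throw: [b4@7:R b2@8:L b3@9:R b1@13:R]
Beat 7 (R): throw ball4 h=4 -> lands@11:R; in-air after throw: [b2@8:L b3@9:R b4@11:R b1@13:R]
Beat 8 (L): throw ball2 h=6 -> lands@14:L; in-air after throw: [b3@9:R b4@11:R b1@13:R b2@14:L]
Beat 9 (R): throw ball3 h=1 -> lands@10:L; in-air after throw: [b3@10:L b4@11:R b1@13:R b2@14:L]
Beat 10 (L): throw ball3 h=2 -> lands@12:L; in-air after throw: [b4@11:R b3@12:L b1@13:R b2@14:L]
Ball 3: thrown@3 h=6 -> first land @9; rethrown@9 h=1 -> second land @10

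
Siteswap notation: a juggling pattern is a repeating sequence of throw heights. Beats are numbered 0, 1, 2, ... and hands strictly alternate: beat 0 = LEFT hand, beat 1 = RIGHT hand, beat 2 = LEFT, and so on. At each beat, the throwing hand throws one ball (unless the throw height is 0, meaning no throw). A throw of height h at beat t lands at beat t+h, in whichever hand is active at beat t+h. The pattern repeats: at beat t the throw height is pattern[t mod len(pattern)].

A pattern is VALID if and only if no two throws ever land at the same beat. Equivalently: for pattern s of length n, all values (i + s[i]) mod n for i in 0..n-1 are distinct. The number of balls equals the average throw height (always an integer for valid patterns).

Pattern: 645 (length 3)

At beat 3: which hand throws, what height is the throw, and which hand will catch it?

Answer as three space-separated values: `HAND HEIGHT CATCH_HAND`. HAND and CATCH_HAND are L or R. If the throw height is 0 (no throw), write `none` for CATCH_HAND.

Beat 3: 3 mod 2 = 1, so hand = R
Throw height = pattern[3 mod 3] = pattern[0] = 6
Lands at beat 3+6=9, 9 mod 2 = 1, so catch hand = R

Answer: R 6 R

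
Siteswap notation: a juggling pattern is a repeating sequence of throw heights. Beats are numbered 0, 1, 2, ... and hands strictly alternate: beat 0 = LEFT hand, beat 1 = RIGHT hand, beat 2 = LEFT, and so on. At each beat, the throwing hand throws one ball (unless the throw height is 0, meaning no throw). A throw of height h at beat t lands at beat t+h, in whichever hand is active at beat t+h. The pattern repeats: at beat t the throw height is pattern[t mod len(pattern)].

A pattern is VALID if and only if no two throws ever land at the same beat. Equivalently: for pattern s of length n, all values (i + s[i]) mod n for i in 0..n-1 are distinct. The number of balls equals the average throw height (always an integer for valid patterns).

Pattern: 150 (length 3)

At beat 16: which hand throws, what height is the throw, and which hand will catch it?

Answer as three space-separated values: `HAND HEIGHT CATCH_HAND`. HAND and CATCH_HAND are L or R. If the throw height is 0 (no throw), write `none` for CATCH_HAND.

Beat 16: 16 mod 2 = 0, so hand = L
Throw height = pattern[16 mod 3] = pattern[1] = 5
Lands at beat 16+5=21, 21 mod 2 = 1, so catch hand = R

Answer: L 5 R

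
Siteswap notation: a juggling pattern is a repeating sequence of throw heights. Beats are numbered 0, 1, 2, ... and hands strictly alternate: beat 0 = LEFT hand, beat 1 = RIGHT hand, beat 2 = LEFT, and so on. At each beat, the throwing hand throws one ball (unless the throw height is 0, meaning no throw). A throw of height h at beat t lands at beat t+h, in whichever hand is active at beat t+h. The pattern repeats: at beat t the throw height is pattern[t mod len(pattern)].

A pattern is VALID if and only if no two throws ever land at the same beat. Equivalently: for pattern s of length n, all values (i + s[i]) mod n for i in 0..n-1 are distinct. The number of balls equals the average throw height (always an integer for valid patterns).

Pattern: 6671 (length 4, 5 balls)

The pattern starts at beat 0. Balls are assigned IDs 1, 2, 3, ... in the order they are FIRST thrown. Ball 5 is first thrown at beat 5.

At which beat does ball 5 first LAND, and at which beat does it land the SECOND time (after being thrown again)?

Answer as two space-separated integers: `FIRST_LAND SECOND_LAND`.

Beat 0 (L): throw ball1 h=6 -> lands@6:L; in-air after throw: [b1@6:L]
Beat 1 (R): throw ball2 h=6 -> lands@7:R; in-air after throw: [b1@6:L b2@7:R]
Beat 2 (L): throw ball3 h=7 -> lands@9:R; in-air after throw: [b1@6:L b2@7:R b3@9:R]
Beat 3 (R): throw ball4 h=1 -> lands@4:L; in-air after throw: [b4@4:L b1@6:L b2@7:R b3@9:R]
Beat 4 (L): throw ball4 h=6 -> lands@10:L; in-air after throw: [b1@6:L b2@7:R b3@9:R b4@10:L]
Beat 5 (R): throw ball5 h=6 -> lands@11:R; in-air after throw: [b1@6:L b2@7:R b3@9:R b4@10:L b5@11:R]
Beat 6 (L): throw ball1 h=7 -> lands@13:R; in-air after throw: [b2@7:R b3@9:R b4@10:L b5@11:R b1@13:R]
Beat 7 (R): throw ball2 h=1 -> lands@8:L; in-air after throw: [b2@8:L b3@9:R b4@10:L b5@11:R b1@13:R]
Beat 8 (L): throw ball2 h=6 -> lands@14:L; in-air after throw: [b3@9:R b4@10:L b5@11:R b1@13:R b2@14:L]
Beat 9 (R): throw ball3 h=6 -> lands@15:R; in-air after throw: [b4@10:L b5@11:R b1@13:R b2@14:L b3@15:R]
Beat 10 (L): throw ball4 h=7 -> lands@17:R; in-air after throw: [b5@11:R b1@13:R b2@14:L b3@15:R b4@17:R]
Beat 11 (R): throw ball5 h=1 -> lands@12:L; in-air after throw: [b5@12:L b1@13:R b2@14:L b3@15:R b4@17:R]
Beat 12 (L): throw ball5 h=6 -> lands@18:L; in-air after throw: [b1@13:R b2@14:L b3@15:R b4@17:R b5@18:L]
Ball 5: thrown@5 h=6 -> first land @11; rethrown@11 h=1 -> second land @12

Answer: 11 12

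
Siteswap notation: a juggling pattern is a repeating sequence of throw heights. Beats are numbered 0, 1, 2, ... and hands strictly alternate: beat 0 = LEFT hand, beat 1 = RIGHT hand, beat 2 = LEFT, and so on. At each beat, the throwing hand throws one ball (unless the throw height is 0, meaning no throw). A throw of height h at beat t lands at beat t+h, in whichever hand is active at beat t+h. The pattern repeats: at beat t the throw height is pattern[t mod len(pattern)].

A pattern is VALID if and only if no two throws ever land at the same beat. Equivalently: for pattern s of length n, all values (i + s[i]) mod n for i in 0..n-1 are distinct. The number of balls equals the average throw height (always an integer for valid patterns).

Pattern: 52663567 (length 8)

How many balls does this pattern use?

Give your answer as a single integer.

Answer: 5

Derivation:
Pattern = [5, 2, 6, 6, 3, 5, 6, 7], length n = 8
  position 0: throw height = 5, running sum = 5
  position 1: throw height = 2, running sum = 7
  position 2: throw height = 6, running sum = 13
  position 3: throw height = 6, running sum = 19
  position 4: throw height = 3, running sum = 22
  position 5: throw height = 5, running sum = 27
  position 6: throw height = 6, running sum = 33
  position 7: throw height = 7, running sum = 40
Total sum = 40; balls = sum / n = 40 / 8 = 5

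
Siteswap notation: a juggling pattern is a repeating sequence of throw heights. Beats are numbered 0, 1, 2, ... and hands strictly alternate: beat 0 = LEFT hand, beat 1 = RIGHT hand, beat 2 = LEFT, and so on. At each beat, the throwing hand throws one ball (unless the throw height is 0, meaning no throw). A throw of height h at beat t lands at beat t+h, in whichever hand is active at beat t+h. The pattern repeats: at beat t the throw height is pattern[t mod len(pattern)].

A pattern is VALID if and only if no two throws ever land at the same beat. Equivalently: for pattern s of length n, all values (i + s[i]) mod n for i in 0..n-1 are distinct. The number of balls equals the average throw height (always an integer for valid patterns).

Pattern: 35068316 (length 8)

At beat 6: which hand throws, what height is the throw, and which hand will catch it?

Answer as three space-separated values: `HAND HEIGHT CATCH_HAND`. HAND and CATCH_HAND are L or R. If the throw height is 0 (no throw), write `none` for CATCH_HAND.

Answer: L 1 R

Derivation:
Beat 6: 6 mod 2 = 0, so hand = L
Throw height = pattern[6 mod 8] = pattern[6] = 1
Lands at beat 6+1=7, 7 mod 2 = 1, so catch hand = R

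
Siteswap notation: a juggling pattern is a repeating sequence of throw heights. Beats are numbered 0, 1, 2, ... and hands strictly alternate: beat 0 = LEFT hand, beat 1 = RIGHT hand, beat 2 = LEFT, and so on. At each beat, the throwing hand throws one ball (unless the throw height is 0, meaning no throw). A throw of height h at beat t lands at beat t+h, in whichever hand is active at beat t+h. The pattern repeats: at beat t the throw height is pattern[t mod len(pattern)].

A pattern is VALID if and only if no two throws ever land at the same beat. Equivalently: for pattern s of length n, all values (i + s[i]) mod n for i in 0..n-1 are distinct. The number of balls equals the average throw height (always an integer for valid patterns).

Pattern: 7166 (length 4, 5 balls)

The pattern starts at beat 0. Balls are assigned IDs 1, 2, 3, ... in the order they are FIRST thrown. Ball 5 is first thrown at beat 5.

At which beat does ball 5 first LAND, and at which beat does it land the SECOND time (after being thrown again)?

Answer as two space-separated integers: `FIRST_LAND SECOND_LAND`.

Answer: 6 12

Derivation:
Beat 0 (L): throw ball1 h=7 -> lands@7:R; in-air after throw: [b1@7:R]
Beat 1 (R): throw ball2 h=1 -> lands@2:L; in-air after throw: [b2@2:L b1@7:R]
Beat 2 (L): throw ball2 h=6 -> lands@8:L; in-air after throw: [b1@7:R b2@8:L]
Beat 3 (R): throw ball3 h=6 -> lands@9:R; in-air after throw: [b1@7:R b2@8:L b3@9:R]
Beat 4 (L): throw ball4 h=7 -> lands@11:R; in-air after throw: [b1@7:R b2@8:L b3@9:R b4@11:R]
Beat 5 (R): throw ball5 h=1 -> lands@6:L; in-air after throw: [b5@6:L b1@7:R b2@8:L b3@9:R b4@11:R]
Beat 6 (L): throw ball5 h=6 -> lands@12:L; in-air after throw: [b1@7:R b2@8:L b3@9:R b4@11:R b5@12:L]
Beat 7 (R): throw ball1 h=6 -> lands@13:R; in-air after throw: [b2@8:L b3@9:R b4@11:R b5@12:L b1@13:R]
Beat 8 (L): throw ball2 h=7 -> lands@15:R; in-air after throw: [b3@9:R b4@11:R b5@12:L b1@13:R b2@15:R]
Beat 9 (R): throw ball3 h=1 -> lands@10:L; in-air after throw: [b3@10:L b4@11:R b5@12:L b1@13:R b2@15:R]
Beat 10 (L): throw ball3 h=6 -> lands@16:L; in-air after throw: [b4@11:R b5@12:L b1@13:R b2@15:R b3@16:L]
Beat 11 (R): throw ball4 h=6 -> lands@17:R; in-air after throw: [b5@12:L b1@13:R b2@15:R b3@16:L b4@17:R]
Beat 12 (L): throw ball5 h=7 -> lands@19:R; in-air after throw: [b1@13:R b2@15:R b3@16:L b4@17:R b5@19:R]
Ball 5: thrown@5 h=1 -> first land @6; rethrown@6 h=6 -> second land @12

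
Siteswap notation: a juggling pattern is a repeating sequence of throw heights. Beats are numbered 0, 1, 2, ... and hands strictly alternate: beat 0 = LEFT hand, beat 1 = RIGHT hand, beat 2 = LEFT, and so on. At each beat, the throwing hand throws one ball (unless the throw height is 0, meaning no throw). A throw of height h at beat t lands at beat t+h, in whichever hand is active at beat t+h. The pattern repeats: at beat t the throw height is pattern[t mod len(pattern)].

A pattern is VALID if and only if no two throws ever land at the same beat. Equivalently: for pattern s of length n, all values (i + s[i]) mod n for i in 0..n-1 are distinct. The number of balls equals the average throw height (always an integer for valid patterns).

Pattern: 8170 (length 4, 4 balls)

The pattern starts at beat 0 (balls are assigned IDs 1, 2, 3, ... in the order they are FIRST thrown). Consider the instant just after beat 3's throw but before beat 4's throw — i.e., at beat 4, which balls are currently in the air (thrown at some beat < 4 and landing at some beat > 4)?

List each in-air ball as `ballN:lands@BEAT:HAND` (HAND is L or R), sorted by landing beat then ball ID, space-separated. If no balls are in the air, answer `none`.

Answer: ball1:lands@8:L ball2:lands@9:R

Derivation:
Beat 0 (L): throw ball1 h=8 -> lands@8:L; in-air after throw: [b1@8:L]
Beat 1 (R): throw ball2 h=1 -> lands@2:L; in-air after throw: [b2@2:L b1@8:L]
Beat 2 (L): throw ball2 h=7 -> lands@9:R; in-air after throw: [b1@8:L b2@9:R]
Beat 4 (L): throw ball3 h=8 -> lands@12:L; in-air after throw: [b1@8:L b2@9:R b3@12:L]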